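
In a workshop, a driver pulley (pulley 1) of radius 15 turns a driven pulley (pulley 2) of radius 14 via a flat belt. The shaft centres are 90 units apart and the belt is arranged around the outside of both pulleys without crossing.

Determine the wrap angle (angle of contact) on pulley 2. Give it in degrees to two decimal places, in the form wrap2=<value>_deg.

open belt: β = asin((r2−r1)/C) = asin(-1/90) = -0.6366°
wrap1 = π − 2β = 181.2733°
wrap2 = π + 2β = 178.7267°

wrap2=178.73_deg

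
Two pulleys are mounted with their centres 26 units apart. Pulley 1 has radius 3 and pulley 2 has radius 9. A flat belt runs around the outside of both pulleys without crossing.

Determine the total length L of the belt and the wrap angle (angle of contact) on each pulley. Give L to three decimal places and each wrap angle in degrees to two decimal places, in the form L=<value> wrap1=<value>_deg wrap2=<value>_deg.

L=91.090 wrap1=153.32_deg wrap2=206.68_deg

open belt: β = asin((r2−r1)/C) = asin(6/26) = 13.3424°
wrap1 = π − 2β = 153.3153°
wrap2 = π + 2β = 206.6847°
tangent length = C·cosβ = 25.2982
L = r1·wrap1 + r2·wrap2 + 2·C·cosβ = 3·2.6759 + 9·3.6073 + 2·25.2982 = 91.0900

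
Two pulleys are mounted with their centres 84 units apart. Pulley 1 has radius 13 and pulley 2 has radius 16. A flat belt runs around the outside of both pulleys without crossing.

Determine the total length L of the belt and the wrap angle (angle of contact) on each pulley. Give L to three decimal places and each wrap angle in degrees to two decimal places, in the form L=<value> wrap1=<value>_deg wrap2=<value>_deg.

L=259.213 wrap1=175.91_deg wrap2=184.09_deg

open belt: β = asin((r2−r1)/C) = asin(3/84) = 2.0467°
wrap1 = π − 2β = 175.9066°
wrap2 = π + 2β = 184.0934°
tangent length = C·cosβ = 83.9464
L = r1·wrap1 + r2·wrap2 + 2·C·cosβ = 13·3.0701 + 16·3.2130 + 2·83.9464 = 259.2133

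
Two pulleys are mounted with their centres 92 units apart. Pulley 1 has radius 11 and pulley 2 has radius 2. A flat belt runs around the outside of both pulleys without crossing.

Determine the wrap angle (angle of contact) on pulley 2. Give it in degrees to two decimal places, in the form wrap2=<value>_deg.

wrap2=168.77_deg

open belt: β = asin((r2−r1)/C) = asin(-9/92) = -5.6140°
wrap1 = π − 2β = 191.2280°
wrap2 = π + 2β = 168.7720°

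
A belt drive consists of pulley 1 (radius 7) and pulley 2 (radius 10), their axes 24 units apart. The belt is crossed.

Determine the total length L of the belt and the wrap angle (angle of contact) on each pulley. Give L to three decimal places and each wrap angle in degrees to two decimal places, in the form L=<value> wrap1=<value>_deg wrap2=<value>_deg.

crossed belt: β = asin((r1+r2)/C) = asin(17/24) = 45.0995°
wrap1 = wrap2 = π + 2β = 270.1989°
tangent length = C·cosβ = 16.9411
L = (r1+r2)·wrap + 2·C·cosβ = 17·4.7159 + 2·16.9411 = 114.0518

L=114.052 wrap1=270.20_deg wrap2=270.20_deg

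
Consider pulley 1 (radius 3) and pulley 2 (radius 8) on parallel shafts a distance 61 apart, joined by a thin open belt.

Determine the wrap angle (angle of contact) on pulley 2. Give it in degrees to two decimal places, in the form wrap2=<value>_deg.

wrap2=189.40_deg

open belt: β = asin((r2−r1)/C) = asin(5/61) = 4.7017°
wrap1 = π − 2β = 170.5967°
wrap2 = π + 2β = 189.4033°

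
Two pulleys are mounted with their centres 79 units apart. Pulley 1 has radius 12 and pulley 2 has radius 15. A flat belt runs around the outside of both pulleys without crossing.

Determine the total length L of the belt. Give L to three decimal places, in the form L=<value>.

L=242.937

open belt: β = asin((r2−r1)/C) = asin(3/79) = 2.1763°
wrap1 = π − 2β = 175.6474°
wrap2 = π + 2β = 184.3526°
tangent length = C·cosβ = 78.9430
L = r1·wrap1 + r2·wrap2 + 2·C·cosβ = 12·3.0656 + 15·3.2176 + 2·78.9430 = 242.9369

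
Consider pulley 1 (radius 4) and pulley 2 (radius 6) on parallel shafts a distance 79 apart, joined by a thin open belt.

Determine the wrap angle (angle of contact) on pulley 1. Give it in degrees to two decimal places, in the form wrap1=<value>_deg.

open belt: β = asin((r2−r1)/C) = asin(2/79) = 1.4507°
wrap1 = π − 2β = 177.0986°
wrap2 = π + 2β = 182.9014°

wrap1=177.10_deg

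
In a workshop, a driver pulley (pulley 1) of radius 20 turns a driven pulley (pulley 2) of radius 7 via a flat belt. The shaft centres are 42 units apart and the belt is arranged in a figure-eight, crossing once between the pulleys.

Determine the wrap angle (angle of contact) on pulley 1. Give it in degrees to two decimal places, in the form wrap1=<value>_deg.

crossed belt: β = asin((r1+r2)/C) = asin(27/42) = 40.0052°
wrap1 = wrap2 = π + 2β = 260.0104°

wrap1=260.01_deg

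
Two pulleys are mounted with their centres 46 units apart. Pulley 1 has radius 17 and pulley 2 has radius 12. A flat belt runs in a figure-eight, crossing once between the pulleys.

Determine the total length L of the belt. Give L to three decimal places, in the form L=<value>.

crossed belt: β = asin((r1+r2)/C) = asin(29/46) = 39.0822°
wrap1 = wrap2 = π + 2β = 258.1644°
tangent length = C·cosβ = 35.7071
L = (r1+r2)·wrap + 2·C·cosβ = 29·4.5058 + 2·35.7071 = 202.0830

L=202.083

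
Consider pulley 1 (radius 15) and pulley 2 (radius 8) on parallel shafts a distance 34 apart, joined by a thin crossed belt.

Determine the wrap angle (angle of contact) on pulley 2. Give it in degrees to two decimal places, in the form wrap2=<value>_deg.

crossed belt: β = asin((r1+r2)/C) = asin(23/34) = 42.5685°
wrap1 = wrap2 = π + 2β = 265.1369°

wrap2=265.14_deg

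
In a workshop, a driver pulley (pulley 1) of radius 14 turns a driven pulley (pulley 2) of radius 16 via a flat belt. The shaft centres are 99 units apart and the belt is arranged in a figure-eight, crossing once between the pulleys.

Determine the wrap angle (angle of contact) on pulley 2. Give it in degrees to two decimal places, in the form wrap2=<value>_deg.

crossed belt: β = asin((r1+r2)/C) = asin(30/99) = 17.6397°
wrap1 = wrap2 = π + 2β = 215.2794°

wrap2=215.28_deg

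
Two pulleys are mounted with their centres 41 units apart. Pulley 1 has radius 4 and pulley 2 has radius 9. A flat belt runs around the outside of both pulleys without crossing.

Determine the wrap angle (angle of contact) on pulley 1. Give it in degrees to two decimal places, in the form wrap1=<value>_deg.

open belt: β = asin((r2−r1)/C) = asin(5/41) = 7.0047°
wrap1 = π − 2β = 165.9905°
wrap2 = π + 2β = 194.0095°

wrap1=165.99_deg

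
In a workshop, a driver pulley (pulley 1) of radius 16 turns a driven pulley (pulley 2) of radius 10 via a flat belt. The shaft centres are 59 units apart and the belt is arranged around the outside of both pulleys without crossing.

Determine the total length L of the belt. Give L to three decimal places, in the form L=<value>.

L=200.292

open belt: β = asin((r2−r1)/C) = asin(-6/59) = -5.8368°
wrap1 = π − 2β = 191.6736°
wrap2 = π + 2β = 168.3264°
tangent length = C·cosβ = 58.6941
L = r1·wrap1 + r2·wrap2 + 2·C·cosβ = 16·3.3453 + 10·2.9379 + 2·58.6941 = 200.2921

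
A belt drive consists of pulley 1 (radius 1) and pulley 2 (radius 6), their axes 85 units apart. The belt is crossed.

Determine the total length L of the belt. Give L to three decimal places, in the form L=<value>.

L=192.568

crossed belt: β = asin((r1+r2)/C) = asin(7/85) = 4.7238°
wrap1 = wrap2 = π + 2β = 189.4477°
tangent length = C·cosβ = 84.7113
L = (r1+r2)·wrap + 2·C·cosβ = 7·3.3065 + 2·84.7113 = 192.5679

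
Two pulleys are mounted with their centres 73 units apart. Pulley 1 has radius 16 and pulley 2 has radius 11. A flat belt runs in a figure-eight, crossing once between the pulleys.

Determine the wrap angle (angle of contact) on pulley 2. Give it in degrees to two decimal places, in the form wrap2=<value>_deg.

wrap2=223.41_deg

crossed belt: β = asin((r1+r2)/C) = asin(27/73) = 21.7072°
wrap1 = wrap2 = π + 2β = 223.4143°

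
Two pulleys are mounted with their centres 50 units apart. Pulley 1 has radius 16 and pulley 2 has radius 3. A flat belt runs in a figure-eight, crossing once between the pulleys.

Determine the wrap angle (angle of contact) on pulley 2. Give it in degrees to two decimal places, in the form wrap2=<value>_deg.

crossed belt: β = asin((r1+r2)/C) = asin(19/50) = 22.3337°
wrap1 = wrap2 = π + 2β = 224.6674°

wrap2=224.67_deg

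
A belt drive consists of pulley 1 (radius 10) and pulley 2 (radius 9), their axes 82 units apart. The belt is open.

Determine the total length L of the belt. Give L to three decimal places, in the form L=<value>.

open belt: β = asin((r2−r1)/C) = asin(-1/82) = -0.6987°
wrap1 = π − 2β = 181.3975°
wrap2 = π + 2β = 178.6025°
tangent length = C·cosβ = 81.9939
L = r1·wrap1 + r2·wrap2 + 2·C·cosβ = 10·3.1660 + 9·3.1172 + 2·81.9939 = 223.7025

L=223.702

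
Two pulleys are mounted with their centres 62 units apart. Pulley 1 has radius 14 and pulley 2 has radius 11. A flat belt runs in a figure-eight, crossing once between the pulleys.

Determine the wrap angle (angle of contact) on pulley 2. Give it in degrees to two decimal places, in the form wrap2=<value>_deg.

wrap2=227.56_deg

crossed belt: β = asin((r1+r2)/C) = asin(25/62) = 23.7800°
wrap1 = wrap2 = π + 2β = 227.5600°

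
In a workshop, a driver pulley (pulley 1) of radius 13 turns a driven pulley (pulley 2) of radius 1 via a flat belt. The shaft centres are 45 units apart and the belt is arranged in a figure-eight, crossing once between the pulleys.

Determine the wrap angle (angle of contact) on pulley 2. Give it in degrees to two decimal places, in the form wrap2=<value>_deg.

crossed belt: β = asin((r1+r2)/C) = asin(14/45) = 18.1262°
wrap1 = wrap2 = π + 2β = 216.2524°

wrap2=216.25_deg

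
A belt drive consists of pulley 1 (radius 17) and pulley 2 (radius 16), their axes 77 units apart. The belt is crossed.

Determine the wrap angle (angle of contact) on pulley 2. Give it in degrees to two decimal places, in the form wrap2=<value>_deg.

crossed belt: β = asin((r1+r2)/C) = asin(33/77) = 25.3769°
wrap1 = wrap2 = π + 2β = 230.7539°

wrap2=230.75_deg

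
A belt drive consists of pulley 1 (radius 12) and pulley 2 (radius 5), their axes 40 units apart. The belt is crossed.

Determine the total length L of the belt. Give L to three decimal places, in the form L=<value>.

crossed belt: β = asin((r1+r2)/C) = asin(17/40) = 25.1507°
wrap1 = wrap2 = π + 2β = 230.3013°
tangent length = C·cosβ = 36.2077
L = (r1+r2)·wrap + 2·C·cosβ = 17·4.0195 + 2·36.2077 = 140.7472

L=140.747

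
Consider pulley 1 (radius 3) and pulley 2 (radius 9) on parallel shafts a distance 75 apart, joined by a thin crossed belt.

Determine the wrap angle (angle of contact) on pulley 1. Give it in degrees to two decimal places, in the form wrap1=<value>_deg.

wrap1=198.41_deg

crossed belt: β = asin((r1+r2)/C) = asin(12/75) = 9.2069°
wrap1 = wrap2 = π + 2β = 198.4138°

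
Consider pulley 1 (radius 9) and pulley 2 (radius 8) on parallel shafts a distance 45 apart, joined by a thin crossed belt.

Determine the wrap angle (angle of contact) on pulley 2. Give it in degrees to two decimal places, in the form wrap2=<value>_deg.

wrap2=224.39_deg

crossed belt: β = asin((r1+r2)/C) = asin(17/45) = 22.1961°
wrap1 = wrap2 = π + 2β = 224.3922°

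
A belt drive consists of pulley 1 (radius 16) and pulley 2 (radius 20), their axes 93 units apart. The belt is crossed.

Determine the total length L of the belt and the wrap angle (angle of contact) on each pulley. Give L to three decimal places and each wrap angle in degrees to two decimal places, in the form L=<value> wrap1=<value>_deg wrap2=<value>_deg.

L=313.215 wrap1=225.55_deg wrap2=225.55_deg

crossed belt: β = asin((r1+r2)/C) = asin(36/93) = 22.7740°
wrap1 = wrap2 = π + 2β = 225.5479°
tangent length = C·cosβ = 85.7496
L = (r1+r2)·wrap + 2·C·cosβ = 36·3.9366 + 2·85.7496 = 313.2152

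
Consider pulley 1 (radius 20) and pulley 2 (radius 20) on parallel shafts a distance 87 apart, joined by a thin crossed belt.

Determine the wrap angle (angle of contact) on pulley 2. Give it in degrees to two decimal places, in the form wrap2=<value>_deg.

wrap2=234.74_deg

crossed belt: β = asin((r1+r2)/C) = asin(40/87) = 27.3723°
wrap1 = wrap2 = π + 2β = 234.7445°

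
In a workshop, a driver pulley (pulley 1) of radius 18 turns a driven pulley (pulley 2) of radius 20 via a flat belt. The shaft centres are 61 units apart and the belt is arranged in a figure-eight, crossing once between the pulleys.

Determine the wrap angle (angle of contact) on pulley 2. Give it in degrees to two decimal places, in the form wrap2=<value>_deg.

wrap2=257.06_deg

crossed belt: β = asin((r1+r2)/C) = asin(38/61) = 38.5319°
wrap1 = wrap2 = π + 2β = 257.0639°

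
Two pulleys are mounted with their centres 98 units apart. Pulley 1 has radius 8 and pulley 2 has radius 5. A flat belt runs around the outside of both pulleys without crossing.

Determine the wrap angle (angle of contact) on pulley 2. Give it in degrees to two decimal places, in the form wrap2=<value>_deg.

open belt: β = asin((r2−r1)/C) = asin(-3/98) = -1.7542°
wrap1 = π − 2β = 183.5085°
wrap2 = π + 2β = 176.4915°

wrap2=176.49_deg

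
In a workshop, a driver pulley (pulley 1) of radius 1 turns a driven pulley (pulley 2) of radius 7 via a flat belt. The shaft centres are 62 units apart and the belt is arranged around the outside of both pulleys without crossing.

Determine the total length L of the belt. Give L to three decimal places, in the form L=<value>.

L=149.714

open belt: β = asin((r2−r1)/C) = asin(6/62) = 5.5534°
wrap1 = π − 2β = 168.8931°
wrap2 = π + 2β = 191.1069°
tangent length = C·cosβ = 61.7090
L = r1·wrap1 + r2·wrap2 + 2·C·cosβ = 1·2.9477 + 7·3.3354 + 2·61.7090 = 149.7138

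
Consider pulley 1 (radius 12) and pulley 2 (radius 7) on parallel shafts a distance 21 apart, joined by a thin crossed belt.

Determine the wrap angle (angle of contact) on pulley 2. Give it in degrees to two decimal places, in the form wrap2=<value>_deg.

crossed belt: β = asin((r1+r2)/C) = asin(19/21) = 64.7912°
wrap1 = wrap2 = π + 2β = 309.5825°

wrap2=309.58_deg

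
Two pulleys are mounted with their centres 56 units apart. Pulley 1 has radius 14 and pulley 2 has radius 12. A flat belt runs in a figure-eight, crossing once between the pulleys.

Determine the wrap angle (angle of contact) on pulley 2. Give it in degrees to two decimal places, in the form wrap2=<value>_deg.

crossed belt: β = asin((r1+r2)/C) = asin(26/56) = 27.6640°
wrap1 = wrap2 = π + 2β = 235.3280°

wrap2=235.33_deg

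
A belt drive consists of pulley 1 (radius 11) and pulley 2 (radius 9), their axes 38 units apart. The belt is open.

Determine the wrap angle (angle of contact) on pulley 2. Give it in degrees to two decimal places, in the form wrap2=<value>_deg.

open belt: β = asin((r2−r1)/C) = asin(-2/38) = -3.0170°
wrap1 = π − 2β = 186.0339°
wrap2 = π + 2β = 173.9661°

wrap2=173.97_deg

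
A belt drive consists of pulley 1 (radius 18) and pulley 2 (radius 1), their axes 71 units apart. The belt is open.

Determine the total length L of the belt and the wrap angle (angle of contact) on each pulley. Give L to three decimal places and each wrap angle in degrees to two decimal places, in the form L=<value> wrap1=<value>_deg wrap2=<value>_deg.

open belt: β = asin((r2−r1)/C) = asin(-17/71) = -13.8533°
wrap1 = π − 2β = 207.7066°
wrap2 = π + 2β = 152.2934°
tangent length = C·cosβ = 68.9348
L = r1·wrap1 + r2·wrap2 + 2·C·cosβ = 18·3.6252 + 1·2.6580 + 2·68.9348 = 205.7805

L=205.780 wrap1=207.71_deg wrap2=152.29_deg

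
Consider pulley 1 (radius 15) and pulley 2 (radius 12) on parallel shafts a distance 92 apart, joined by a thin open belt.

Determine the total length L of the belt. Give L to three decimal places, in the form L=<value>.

open belt: β = asin((r2−r1)/C) = asin(-3/92) = -1.8687°
wrap1 = π − 2β = 183.7373°
wrap2 = π + 2β = 176.2627°
tangent length = C·cosβ = 91.9511
L = r1·wrap1 + r2·wrap2 + 2·C·cosβ = 15·3.2068 + 12·3.0764 + 2·91.9511 = 268.9208

L=268.921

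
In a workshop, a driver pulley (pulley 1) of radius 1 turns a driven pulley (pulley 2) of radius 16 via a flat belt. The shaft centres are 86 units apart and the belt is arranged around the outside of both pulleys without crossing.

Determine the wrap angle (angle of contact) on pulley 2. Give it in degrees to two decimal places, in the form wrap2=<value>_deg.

open belt: β = asin((r2−r1)/C) = asin(15/86) = 10.0448°
wrap1 = π − 2β = 159.9103°
wrap2 = π + 2β = 200.0897°

wrap2=200.09_deg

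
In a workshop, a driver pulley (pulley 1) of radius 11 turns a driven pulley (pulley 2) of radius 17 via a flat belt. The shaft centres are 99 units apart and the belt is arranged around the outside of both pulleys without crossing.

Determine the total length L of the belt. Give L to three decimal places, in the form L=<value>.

open belt: β = asin((r2−r1)/C) = asin(6/99) = 3.4746°
wrap1 = π − 2β = 173.0508°
wrap2 = π + 2β = 186.9492°
tangent length = C·cosβ = 98.8180
L = r1·wrap1 + r2·wrap2 + 2·C·cosβ = 11·3.0203 + 17·3.2629 + 2·98.8180 = 286.3283

L=286.328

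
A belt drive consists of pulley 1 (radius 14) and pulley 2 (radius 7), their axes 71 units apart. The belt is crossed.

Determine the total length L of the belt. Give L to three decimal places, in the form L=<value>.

L=214.231

crossed belt: β = asin((r1+r2)/C) = asin(21/71) = 17.2040°
wrap1 = wrap2 = π + 2β = 214.4080°
tangent length = C·cosβ = 67.8233
L = (r1+r2)·wrap + 2·C·cosβ = 21·3.7421 + 2·67.8233 = 214.2312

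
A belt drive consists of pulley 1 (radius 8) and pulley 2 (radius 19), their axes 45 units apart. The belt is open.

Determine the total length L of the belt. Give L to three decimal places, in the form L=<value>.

open belt: β = asin((r2−r1)/C) = asin(11/45) = 14.1490°
wrap1 = π − 2β = 151.7020°
wrap2 = π + 2β = 208.2980°
tangent length = C·cosβ = 43.6348
L = r1·wrap1 + r2·wrap2 + 2·C·cosβ = 8·2.6477 + 19·3.6355 + 2·43.6348 = 177.5255

L=177.526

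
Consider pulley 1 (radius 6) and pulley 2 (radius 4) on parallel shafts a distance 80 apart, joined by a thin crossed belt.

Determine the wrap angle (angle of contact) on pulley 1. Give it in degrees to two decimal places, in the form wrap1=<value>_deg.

crossed belt: β = asin((r1+r2)/C) = asin(10/80) = 7.1808°
wrap1 = wrap2 = π + 2β = 194.3615°

wrap1=194.36_deg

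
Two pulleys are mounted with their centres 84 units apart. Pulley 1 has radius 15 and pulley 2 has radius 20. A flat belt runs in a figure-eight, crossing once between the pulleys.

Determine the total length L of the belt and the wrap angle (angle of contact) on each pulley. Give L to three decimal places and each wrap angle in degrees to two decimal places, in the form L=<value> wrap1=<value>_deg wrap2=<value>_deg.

L=292.762 wrap1=229.25_deg wrap2=229.25_deg

crossed belt: β = asin((r1+r2)/C) = asin(35/84) = 24.6243°
wrap1 = wrap2 = π + 2β = 229.2486°
tangent length = C·cosβ = 76.3610
L = (r1+r2)·wrap + 2·C·cosβ = 35·4.0011 + 2·76.3610 = 292.7620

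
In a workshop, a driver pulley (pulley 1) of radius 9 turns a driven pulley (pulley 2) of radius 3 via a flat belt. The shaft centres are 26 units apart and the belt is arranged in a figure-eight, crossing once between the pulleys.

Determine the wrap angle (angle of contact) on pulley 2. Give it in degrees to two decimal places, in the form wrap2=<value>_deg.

wrap2=234.97_deg

crossed belt: β = asin((r1+r2)/C) = asin(12/26) = 27.4864°
wrap1 = wrap2 = π + 2β = 234.9729°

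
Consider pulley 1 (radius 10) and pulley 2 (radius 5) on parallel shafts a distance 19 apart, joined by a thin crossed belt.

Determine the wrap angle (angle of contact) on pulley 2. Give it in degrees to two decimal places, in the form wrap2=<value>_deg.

wrap2=284.27_deg

crossed belt: β = asin((r1+r2)/C) = asin(15/19) = 52.1364°
wrap1 = wrap2 = π + 2β = 284.2727°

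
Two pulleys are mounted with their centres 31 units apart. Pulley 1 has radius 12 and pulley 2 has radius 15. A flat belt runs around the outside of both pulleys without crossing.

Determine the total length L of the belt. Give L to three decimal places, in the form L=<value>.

open belt: β = asin((r2−r1)/C) = asin(3/31) = 5.5534°
wrap1 = π − 2β = 168.8931°
wrap2 = π + 2β = 191.1069°
tangent length = C·cosβ = 30.8545
L = r1·wrap1 + r2·wrap2 + 2·C·cosβ = 12·2.9477 + 15·3.3354 + 2·30.8545 = 147.1136

L=147.114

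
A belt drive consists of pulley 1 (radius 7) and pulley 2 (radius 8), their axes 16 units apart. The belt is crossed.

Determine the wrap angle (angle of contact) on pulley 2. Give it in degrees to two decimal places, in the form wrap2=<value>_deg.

wrap2=319.27_deg

crossed belt: β = asin((r1+r2)/C) = asin(15/16) = 69.6359°
wrap1 = wrap2 = π + 2β = 319.2717°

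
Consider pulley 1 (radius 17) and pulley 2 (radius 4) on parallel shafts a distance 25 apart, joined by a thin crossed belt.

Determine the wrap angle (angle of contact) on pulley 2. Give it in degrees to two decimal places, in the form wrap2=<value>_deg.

wrap2=294.28_deg

crossed belt: β = asin((r1+r2)/C) = asin(21/25) = 57.1401°
wrap1 = wrap2 = π + 2β = 294.2802°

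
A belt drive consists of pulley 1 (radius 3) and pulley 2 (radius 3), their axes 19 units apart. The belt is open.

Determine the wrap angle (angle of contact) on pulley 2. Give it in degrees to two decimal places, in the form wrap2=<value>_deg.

wrap2=180.00_deg

open belt: β = asin((r2−r1)/C) = asin(0/19) = 0.0000°
wrap1 = π − 2β = 180.0000°
wrap2 = π + 2β = 180.0000°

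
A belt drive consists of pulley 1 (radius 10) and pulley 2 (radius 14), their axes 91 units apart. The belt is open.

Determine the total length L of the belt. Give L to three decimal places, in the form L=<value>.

L=257.574

open belt: β = asin((r2−r1)/C) = asin(4/91) = 2.5193°
wrap1 = π − 2β = 174.9614°
wrap2 = π + 2β = 185.0386°
tangent length = C·cosβ = 90.9120
L = r1·wrap1 + r2·wrap2 + 2·C·cosβ = 10·3.0537 + 14·3.2295 + 2·90.9120 = 257.5741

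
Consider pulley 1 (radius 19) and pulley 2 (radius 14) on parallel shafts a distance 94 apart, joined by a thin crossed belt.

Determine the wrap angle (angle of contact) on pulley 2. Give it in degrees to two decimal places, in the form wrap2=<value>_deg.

wrap2=221.10_deg

crossed belt: β = asin((r1+r2)/C) = asin(33/94) = 20.5524°
wrap1 = wrap2 = π + 2β = 221.1048°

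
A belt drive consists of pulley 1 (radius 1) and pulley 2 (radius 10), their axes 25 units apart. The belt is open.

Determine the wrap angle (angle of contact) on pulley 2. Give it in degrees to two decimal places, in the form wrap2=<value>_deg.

wrap2=222.20_deg

open belt: β = asin((r2−r1)/C) = asin(9/25) = 21.1002°
wrap1 = π − 2β = 137.7996°
wrap2 = π + 2β = 222.2004°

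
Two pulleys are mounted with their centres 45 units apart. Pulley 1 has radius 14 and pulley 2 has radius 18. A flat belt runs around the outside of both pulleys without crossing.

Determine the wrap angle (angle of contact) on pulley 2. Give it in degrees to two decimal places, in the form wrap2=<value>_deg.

wrap2=190.20_deg

open belt: β = asin((r2−r1)/C) = asin(4/45) = 5.0997°
wrap1 = π − 2β = 169.8006°
wrap2 = π + 2β = 190.1994°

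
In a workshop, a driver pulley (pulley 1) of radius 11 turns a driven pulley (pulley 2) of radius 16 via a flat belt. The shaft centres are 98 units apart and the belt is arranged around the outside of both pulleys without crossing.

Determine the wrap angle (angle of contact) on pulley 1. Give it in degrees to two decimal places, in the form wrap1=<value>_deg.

open belt: β = asin((r2−r1)/C) = asin(5/98) = 2.9245°
wrap1 = π − 2β = 174.1510°
wrap2 = π + 2β = 185.8490°

wrap1=174.15_deg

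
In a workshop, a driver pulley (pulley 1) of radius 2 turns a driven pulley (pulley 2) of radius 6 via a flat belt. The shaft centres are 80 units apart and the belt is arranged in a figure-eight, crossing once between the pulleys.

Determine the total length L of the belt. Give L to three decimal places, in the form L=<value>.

L=185.933

crossed belt: β = asin((r1+r2)/C) = asin(8/80) = 5.7392°
wrap1 = wrap2 = π + 2β = 191.4783°
tangent length = C·cosβ = 79.5990
L = (r1+r2)·wrap + 2·C·cosβ = 8·3.3419 + 2·79.5990 = 185.9334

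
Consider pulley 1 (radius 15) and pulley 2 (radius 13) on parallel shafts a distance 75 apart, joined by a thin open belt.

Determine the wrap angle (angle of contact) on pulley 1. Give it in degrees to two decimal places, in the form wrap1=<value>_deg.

wrap1=183.06_deg

open belt: β = asin((r2−r1)/C) = asin(-2/75) = -1.5281°
wrap1 = π − 2β = 183.0561°
wrap2 = π + 2β = 176.9439°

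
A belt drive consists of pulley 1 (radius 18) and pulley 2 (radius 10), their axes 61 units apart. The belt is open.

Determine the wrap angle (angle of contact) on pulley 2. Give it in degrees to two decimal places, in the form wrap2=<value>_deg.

wrap2=164.93_deg

open belt: β = asin((r2−r1)/C) = asin(-8/61) = -7.5359°
wrap1 = π − 2β = 195.0718°
wrap2 = π + 2β = 164.9282°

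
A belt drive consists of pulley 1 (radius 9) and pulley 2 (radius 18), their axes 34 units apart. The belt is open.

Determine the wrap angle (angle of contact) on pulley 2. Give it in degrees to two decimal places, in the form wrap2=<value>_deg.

open belt: β = asin((r2−r1)/C) = asin(9/34) = 15.3495°
wrap1 = π − 2β = 149.3010°
wrap2 = π + 2β = 210.6990°

wrap2=210.70_deg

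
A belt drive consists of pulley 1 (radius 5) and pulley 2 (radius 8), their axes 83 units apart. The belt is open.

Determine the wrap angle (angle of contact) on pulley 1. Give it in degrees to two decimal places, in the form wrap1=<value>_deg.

wrap1=175.86_deg

open belt: β = asin((r2−r1)/C) = asin(3/83) = 2.0714°
wrap1 = π − 2β = 175.8572°
wrap2 = π + 2β = 184.1428°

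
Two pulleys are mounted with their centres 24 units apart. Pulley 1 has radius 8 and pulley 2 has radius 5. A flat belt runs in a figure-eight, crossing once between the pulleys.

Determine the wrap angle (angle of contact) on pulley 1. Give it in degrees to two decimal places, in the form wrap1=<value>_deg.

wrap1=245.59_deg

crossed belt: β = asin((r1+r2)/C) = asin(13/24) = 32.7972°
wrap1 = wrap2 = π + 2β = 245.5943°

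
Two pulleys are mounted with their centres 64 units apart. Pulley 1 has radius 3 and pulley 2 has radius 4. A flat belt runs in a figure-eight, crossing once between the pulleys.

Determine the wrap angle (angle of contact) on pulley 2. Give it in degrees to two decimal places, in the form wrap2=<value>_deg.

wrap2=192.56_deg

crossed belt: β = asin((r1+r2)/C) = asin(7/64) = 6.2793°
wrap1 = wrap2 = π + 2β = 192.5586°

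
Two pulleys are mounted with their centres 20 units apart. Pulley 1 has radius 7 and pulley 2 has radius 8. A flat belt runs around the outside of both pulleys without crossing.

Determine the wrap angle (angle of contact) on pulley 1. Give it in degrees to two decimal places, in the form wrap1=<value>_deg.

wrap1=174.27_deg

open belt: β = asin((r2−r1)/C) = asin(1/20) = 2.8660°
wrap1 = π − 2β = 174.2680°
wrap2 = π + 2β = 185.7320°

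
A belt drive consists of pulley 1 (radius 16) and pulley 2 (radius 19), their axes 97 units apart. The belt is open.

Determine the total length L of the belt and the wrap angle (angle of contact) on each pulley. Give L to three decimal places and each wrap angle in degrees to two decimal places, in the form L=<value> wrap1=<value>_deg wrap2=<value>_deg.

open belt: β = asin((r2−r1)/C) = asin(3/97) = 1.7723°
wrap1 = π − 2β = 176.4554°
wrap2 = π + 2β = 183.5446°
tangent length = C·cosβ = 96.9536
L = r1·wrap1 + r2·wrap2 + 2·C·cosβ = 16·3.0797 + 19·3.2035 + 2·96.9536 = 304.0485

L=304.049 wrap1=176.46_deg wrap2=183.54_deg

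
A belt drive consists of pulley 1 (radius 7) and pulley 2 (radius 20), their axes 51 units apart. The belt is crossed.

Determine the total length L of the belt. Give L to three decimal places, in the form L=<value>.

L=201.483

crossed belt: β = asin((r1+r2)/C) = asin(27/51) = 31.9657°
wrap1 = wrap2 = π + 2β = 243.9314°
tangent length = C·cosβ = 43.2666
L = (r1+r2)·wrap + 2·C·cosβ = 27·4.2574 + 2·43.2666 = 201.4832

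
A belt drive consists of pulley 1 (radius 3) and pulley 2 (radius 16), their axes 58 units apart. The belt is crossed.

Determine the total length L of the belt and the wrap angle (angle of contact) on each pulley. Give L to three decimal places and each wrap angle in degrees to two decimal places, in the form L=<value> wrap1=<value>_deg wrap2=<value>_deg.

crossed belt: β = asin((r1+r2)/C) = asin(19/58) = 19.1223°
wrap1 = wrap2 = π + 2β = 218.2447°
tangent length = C·cosβ = 54.7996
L = (r1+r2)·wrap + 2·C·cosβ = 19·3.8091 + 2·54.7996 = 181.9719

L=181.972 wrap1=218.24_deg wrap2=218.24_deg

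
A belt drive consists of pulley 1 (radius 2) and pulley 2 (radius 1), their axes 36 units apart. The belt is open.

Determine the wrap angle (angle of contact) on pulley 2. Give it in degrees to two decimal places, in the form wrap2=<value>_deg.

open belt: β = asin((r2−r1)/C) = asin(-1/36) = -1.5918°
wrap1 = π − 2β = 183.1835°
wrap2 = π + 2β = 176.8165°

wrap2=176.82_deg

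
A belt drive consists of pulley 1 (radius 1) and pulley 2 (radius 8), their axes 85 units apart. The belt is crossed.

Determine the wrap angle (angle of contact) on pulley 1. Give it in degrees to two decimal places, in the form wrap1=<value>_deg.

wrap1=192.16_deg

crossed belt: β = asin((r1+r2)/C) = asin(9/85) = 6.0780°
wrap1 = wrap2 = π + 2β = 192.1560°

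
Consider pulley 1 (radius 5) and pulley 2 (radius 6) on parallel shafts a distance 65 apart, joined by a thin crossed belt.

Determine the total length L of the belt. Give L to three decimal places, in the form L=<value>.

crossed belt: β = asin((r1+r2)/C) = asin(11/65) = 9.7431°
wrap1 = wrap2 = π + 2β = 199.4862°
tangent length = C·cosβ = 64.0625
L = (r1+r2)·wrap + 2·C·cosβ = 11·3.4817 + 2·64.0625 = 166.4235

L=166.424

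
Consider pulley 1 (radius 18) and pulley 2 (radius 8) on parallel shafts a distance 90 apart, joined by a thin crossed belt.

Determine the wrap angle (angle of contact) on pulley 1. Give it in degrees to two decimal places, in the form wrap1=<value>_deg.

crossed belt: β = asin((r1+r2)/C) = asin(26/90) = 16.7914°
wrap1 = wrap2 = π + 2β = 213.5829°

wrap1=213.58_deg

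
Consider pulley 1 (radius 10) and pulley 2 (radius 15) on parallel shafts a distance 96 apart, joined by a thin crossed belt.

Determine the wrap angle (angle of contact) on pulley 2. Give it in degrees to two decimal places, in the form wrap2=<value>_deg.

wrap2=210.19_deg

crossed belt: β = asin((r1+r2)/C) = asin(25/96) = 15.0948°
wrap1 = wrap2 = π + 2β = 210.1896°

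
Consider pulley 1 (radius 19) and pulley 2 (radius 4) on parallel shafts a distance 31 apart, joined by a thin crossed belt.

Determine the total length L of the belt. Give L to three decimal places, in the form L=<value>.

crossed belt: β = asin((r1+r2)/C) = asin(23/31) = 47.8966°
wrap1 = wrap2 = π + 2β = 275.7931°
tangent length = C·cosβ = 20.7846
L = (r1+r2)·wrap + 2·C·cosβ = 23·4.8135 + 2·20.7846 = 152.2797

L=152.280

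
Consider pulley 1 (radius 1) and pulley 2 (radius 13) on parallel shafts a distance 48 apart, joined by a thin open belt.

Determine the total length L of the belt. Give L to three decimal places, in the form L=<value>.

L=142.998

open belt: β = asin((r2−r1)/C) = asin(12/48) = 14.4775°
wrap1 = π − 2β = 151.0450°
wrap2 = π + 2β = 208.9550°
tangent length = C·cosβ = 46.4758
L = r1·wrap1 + r2·wrap2 + 2·C·cosβ = 1·2.6362 + 13·3.6470 + 2·46.4758 = 142.9982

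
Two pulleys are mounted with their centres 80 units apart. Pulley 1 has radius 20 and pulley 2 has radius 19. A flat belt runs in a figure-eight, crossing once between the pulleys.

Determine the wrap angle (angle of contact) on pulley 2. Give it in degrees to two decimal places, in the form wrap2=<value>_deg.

wrap2=238.35_deg

crossed belt: β = asin((r1+r2)/C) = asin(39/80) = 29.1764°
wrap1 = wrap2 = π + 2β = 238.3528°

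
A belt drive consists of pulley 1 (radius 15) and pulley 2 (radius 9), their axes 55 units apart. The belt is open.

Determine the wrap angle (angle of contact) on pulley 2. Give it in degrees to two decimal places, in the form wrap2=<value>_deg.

wrap2=167.47_deg

open belt: β = asin((r2−r1)/C) = asin(-6/55) = -6.2629°
wrap1 = π − 2β = 192.5258°
wrap2 = π + 2β = 167.4742°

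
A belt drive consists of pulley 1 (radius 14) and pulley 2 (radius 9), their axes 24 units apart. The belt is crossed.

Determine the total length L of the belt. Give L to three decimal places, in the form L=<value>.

L=144.899

crossed belt: β = asin((r1+r2)/C) = asin(23/24) = 73.4022°
wrap1 = wrap2 = π + 2β = 326.8043°
tangent length = C·cosβ = 6.8557
L = (r1+r2)·wrap + 2·C·cosβ = 23·5.7038 + 2·6.8557 = 144.8990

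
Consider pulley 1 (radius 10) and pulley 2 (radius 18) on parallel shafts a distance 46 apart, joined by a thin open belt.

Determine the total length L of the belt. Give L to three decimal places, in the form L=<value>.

open belt: β = asin((r2−r1)/C) = asin(8/46) = 10.0154°
wrap1 = π − 2β = 159.9692°
wrap2 = π + 2β = 200.0308°
tangent length = C·cosβ = 45.2990
L = r1·wrap1 + r2·wrap2 + 2·C·cosβ = 10·2.7920 + 18·3.4912 + 2·45.2990 = 181.3594

L=181.359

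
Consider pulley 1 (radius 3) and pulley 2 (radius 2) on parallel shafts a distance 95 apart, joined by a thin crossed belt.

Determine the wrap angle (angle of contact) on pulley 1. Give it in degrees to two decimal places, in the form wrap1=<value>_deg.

crossed belt: β = asin((r1+r2)/C) = asin(5/95) = 3.0170°
wrap1 = wrap2 = π + 2β = 186.0339°

wrap1=186.03_deg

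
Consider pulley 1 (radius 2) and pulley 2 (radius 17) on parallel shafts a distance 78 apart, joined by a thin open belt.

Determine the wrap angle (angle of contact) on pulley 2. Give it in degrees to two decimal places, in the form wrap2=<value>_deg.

wrap2=202.17_deg

open belt: β = asin((r2−r1)/C) = asin(15/78) = 11.0875°
wrap1 = π − 2β = 157.8250°
wrap2 = π + 2β = 202.1750°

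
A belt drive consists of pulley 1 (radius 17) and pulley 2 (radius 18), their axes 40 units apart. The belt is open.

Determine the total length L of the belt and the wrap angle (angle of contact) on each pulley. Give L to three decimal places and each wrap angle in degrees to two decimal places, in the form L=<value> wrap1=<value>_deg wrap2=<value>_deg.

open belt: β = asin((r2−r1)/C) = asin(1/40) = 1.4325°
wrap1 = π − 2β = 177.1349°
wrap2 = π + 2β = 182.8651°
tangent length = C·cosβ = 39.9875
L = r1·wrap1 + r2·wrap2 + 2·C·cosβ = 17·3.0916 + 18·3.1916 + 2·39.9875 = 189.9807

L=189.981 wrap1=177.13_deg wrap2=182.87_deg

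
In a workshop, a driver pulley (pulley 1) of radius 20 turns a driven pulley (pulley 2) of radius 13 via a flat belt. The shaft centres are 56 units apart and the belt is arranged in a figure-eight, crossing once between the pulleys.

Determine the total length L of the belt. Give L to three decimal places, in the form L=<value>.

L=235.752

crossed belt: β = asin((r1+r2)/C) = asin(33/56) = 36.1063°
wrap1 = wrap2 = π + 2β = 252.2127°
tangent length = C·cosβ = 45.2438
L = (r1+r2)·wrap + 2·C·cosβ = 33·4.4019 + 2·45.2438 = 235.7516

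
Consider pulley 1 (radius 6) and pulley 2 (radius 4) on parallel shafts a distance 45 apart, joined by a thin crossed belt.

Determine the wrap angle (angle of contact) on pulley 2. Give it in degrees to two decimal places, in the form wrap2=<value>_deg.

wrap2=205.68_deg

crossed belt: β = asin((r1+r2)/C) = asin(10/45) = 12.8396°
wrap1 = wrap2 = π + 2β = 205.6792°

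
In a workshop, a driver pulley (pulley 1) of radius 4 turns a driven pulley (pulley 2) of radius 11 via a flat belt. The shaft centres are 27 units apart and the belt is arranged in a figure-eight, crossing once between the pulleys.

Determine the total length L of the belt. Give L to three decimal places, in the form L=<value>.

L=109.695

crossed belt: β = asin((r1+r2)/C) = asin(15/27) = 33.7490°
wrap1 = wrap2 = π + 2β = 247.4980°
tangent length = C·cosβ = 22.4499
L = (r1+r2)·wrap + 2·C·cosβ = 15·4.3197 + 2·22.4499 = 109.6947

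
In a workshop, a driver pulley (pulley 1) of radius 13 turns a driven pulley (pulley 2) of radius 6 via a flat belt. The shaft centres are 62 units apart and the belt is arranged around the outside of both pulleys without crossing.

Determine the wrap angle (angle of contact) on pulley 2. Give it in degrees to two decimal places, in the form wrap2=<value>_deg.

open belt: β = asin((r2−r1)/C) = asin(-7/62) = -6.4827°
wrap1 = π − 2β = 192.9654°
wrap2 = π + 2β = 167.0346°

wrap2=167.03_deg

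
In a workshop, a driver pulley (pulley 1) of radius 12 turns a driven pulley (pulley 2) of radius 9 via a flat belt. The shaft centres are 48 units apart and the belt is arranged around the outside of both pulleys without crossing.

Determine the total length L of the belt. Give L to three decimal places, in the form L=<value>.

L=162.161

open belt: β = asin((r2−r1)/C) = asin(-3/48) = -3.5833°
wrap1 = π − 2β = 187.1666°
wrap2 = π + 2β = 172.8334°
tangent length = C·cosβ = 47.9062
L = r1·wrap1 + r2·wrap2 + 2·C·cosβ = 12·3.2667 + 9·3.0165 + 2·47.9062 = 162.1610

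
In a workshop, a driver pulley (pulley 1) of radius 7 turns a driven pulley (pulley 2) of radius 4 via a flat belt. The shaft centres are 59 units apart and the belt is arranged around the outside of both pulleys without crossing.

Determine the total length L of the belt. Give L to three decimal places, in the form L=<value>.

open belt: β = asin((r2−r1)/C) = asin(-3/59) = -2.9146°
wrap1 = π − 2β = 185.8292°
wrap2 = π + 2β = 174.1708°
tangent length = C·cosβ = 58.9237
L = r1·wrap1 + r2·wrap2 + 2·C·cosβ = 7·3.2433 + 4·3.0399 + 2·58.9237 = 152.7101

L=152.710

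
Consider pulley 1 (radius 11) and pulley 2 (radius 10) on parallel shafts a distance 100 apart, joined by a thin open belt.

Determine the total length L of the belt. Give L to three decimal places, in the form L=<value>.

L=265.983

open belt: β = asin((r2−r1)/C) = asin(-1/100) = -0.5730°
wrap1 = π − 2β = 181.1459°
wrap2 = π + 2β = 178.8541°
tangent length = C·cosβ = 99.9950
L = r1·wrap1 + r2·wrap2 + 2·C·cosβ = 11·3.1616 + 10·3.1216 + 2·99.9950 = 265.9834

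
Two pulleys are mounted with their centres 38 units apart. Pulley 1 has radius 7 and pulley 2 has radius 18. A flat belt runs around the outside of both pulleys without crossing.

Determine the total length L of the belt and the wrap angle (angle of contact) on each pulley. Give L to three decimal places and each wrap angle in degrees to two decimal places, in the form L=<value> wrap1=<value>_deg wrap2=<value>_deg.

open belt: β = asin((r2−r1)/C) = asin(11/38) = 16.8264°
wrap1 = π − 2β = 146.3471°
wrap2 = π + 2β = 213.6529°
tangent length = C·cosβ = 36.3731
L = r1·wrap1 + r2·wrap2 + 2·C·cosβ = 7·2.5542 + 18·3.7289 + 2·36.3731 = 157.7468

L=157.747 wrap1=146.35_deg wrap2=213.65_deg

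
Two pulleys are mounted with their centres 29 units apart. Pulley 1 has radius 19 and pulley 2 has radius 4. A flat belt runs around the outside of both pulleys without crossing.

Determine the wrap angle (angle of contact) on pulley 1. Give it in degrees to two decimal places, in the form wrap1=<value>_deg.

wrap1=242.29_deg

open belt: β = asin((r2−r1)/C) = asin(-15/29) = -31.1474°
wrap1 = π − 2β = 242.2948°
wrap2 = π + 2β = 117.7052°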